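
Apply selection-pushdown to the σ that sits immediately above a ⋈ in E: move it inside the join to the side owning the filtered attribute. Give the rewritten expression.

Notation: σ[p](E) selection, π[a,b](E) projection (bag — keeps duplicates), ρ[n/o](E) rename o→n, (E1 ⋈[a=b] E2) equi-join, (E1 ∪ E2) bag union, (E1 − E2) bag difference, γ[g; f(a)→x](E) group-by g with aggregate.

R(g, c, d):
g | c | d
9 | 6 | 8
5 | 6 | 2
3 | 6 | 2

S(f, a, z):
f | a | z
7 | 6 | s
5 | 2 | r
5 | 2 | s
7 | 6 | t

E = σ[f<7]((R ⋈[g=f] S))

σ filters on f, owned by the right side.
E' = (R ⋈[g=f] σ[f<7](S))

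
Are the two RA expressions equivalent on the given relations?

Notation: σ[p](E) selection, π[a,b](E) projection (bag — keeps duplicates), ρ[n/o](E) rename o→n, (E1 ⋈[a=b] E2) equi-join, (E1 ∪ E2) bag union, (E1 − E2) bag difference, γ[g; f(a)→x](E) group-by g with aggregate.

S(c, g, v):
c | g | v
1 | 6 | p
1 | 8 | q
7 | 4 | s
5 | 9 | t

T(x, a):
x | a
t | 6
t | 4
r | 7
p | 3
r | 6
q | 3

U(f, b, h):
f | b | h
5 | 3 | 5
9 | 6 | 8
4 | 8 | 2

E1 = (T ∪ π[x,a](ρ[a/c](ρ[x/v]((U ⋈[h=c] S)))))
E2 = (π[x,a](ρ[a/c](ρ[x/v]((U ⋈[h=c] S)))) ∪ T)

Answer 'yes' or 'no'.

E1 subexpression sizes:
  T → 6
  U → 3
  S → 4
  (U ⋈[h=c] S) → 1
  ρ[x/v]((U ⋈[h=c] S)) → 1
  ρ[a/c](ρ[x/v]((U ⋈[h=c] S))) → 1
  π[x,a](ρ[a/c](ρ[x/v]((U ⋈[h=c] S)))) → 1
  (T ∪ π[x,a](ρ[a/c](ρ[x/v]((U ⋈[h=c] S))))) → 7
E2 subexpression sizes:
  U → 3
  S → 4
  (U ⋈[h=c] S) → 1
  ρ[x/v]((U ⋈[h=c] S)) → 1
  ρ[a/c](ρ[x/v]((U ⋈[h=c] S))) → 1
  π[x,a](ρ[a/c](ρ[x/v]((U ⋈[h=c] S)))) → 1
  T → 6
  (π[x,a](ρ[a/c](ρ[x/v]((U ⋈[h=c] S)))) ∪ T) → 7

E1 and E2 produce the same multiset:
x | a
p | 3
q | 3
r | 6
r | 7
t | 4
t | 5
t | 6

yes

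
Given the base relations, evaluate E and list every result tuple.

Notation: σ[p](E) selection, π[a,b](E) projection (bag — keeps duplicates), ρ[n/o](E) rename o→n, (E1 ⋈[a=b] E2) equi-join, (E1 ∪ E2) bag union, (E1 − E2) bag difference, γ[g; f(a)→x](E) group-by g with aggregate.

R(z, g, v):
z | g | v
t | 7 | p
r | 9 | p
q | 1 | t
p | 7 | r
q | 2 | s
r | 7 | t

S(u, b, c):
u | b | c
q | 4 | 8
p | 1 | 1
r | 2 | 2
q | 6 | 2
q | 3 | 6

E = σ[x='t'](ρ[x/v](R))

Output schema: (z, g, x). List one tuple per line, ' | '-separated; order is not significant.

Subexpression sizes:
  R → 6
  ρ[x/v](R) → 6
  σ[x='t'](ρ[x/v](R)) → 2

== RESULT ==
z | g | x
q | 1 | t
r | 7 | t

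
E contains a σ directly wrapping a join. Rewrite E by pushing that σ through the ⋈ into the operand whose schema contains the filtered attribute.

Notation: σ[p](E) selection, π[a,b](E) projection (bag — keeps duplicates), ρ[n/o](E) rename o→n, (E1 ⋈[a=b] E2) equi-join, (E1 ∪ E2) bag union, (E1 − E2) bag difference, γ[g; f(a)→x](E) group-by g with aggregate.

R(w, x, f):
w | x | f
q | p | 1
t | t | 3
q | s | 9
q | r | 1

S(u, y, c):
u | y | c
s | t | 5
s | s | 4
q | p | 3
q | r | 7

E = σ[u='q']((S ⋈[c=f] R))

σ filters on u, owned by the left side.
E' = (σ[u='q'](S) ⋈[c=f] R)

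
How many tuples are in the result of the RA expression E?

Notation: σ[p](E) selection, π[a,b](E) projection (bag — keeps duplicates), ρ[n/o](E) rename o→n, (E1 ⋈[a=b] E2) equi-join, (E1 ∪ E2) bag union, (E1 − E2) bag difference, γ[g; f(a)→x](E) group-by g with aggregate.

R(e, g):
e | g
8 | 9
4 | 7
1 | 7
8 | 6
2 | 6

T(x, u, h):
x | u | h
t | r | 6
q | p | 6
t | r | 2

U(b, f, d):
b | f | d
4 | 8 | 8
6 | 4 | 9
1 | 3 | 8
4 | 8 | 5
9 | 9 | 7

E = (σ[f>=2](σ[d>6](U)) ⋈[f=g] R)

Row counts bottom-up:
  U → 5
  σ[d>6](U) → 4
  σ[f>=2](σ[d>6](U)) → 4
  R → 5
  (σ[f>=2](σ[d>6](U)) ⋈[f=g] R) → 1

|E| = 1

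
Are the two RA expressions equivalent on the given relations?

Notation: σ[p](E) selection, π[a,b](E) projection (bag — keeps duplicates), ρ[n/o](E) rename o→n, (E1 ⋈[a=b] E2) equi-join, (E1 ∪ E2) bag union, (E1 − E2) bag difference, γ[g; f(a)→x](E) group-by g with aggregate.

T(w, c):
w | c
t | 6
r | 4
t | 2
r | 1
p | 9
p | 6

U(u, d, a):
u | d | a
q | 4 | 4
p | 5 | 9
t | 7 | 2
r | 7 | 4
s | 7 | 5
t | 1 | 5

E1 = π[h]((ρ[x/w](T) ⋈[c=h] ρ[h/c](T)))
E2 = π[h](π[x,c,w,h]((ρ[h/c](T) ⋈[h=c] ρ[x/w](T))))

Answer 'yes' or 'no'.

E1 subexpression sizes:
  T → 6
  ρ[x/w](T) → 6
  T → 6
  ρ[h/c](T) → 6
  (ρ[x/w](T) ⋈[c=h] ρ[h/c](T)) → 8
  π[h]((ρ[x/w](T) ⋈[c=h] ρ[h/c](T))) → 8
E2 subexpression sizes:
  T → 6
  ρ[h/c](T) → 6
  T → 6
  ρ[x/w](T) → 6
  (ρ[h/c](T) ⋈[h=c] ρ[x/w](T)) → 8
  π[x,c,w,h]((ρ[h/c](T) ⋈[h=c] ρ[x/w](T))) → 8
  π[h](π[x,c,w,h]((ρ[h/c](T) ⋈[h=c] ρ[x/w](T)))) → 8

E1 and E2 produce the same multiset:
h
1
2
4
6
6
6
6
9

yes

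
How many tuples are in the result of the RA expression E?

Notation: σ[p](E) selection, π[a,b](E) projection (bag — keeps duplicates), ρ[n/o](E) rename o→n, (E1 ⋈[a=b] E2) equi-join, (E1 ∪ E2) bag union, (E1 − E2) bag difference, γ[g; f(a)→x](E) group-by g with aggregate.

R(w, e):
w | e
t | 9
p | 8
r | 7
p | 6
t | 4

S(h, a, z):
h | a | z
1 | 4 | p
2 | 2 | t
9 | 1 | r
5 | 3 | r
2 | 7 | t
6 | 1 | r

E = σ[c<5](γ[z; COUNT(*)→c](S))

Subexpression sizes:
  S → 6
  γ[z; COUNT(*)→c](S) → 3
  σ[c<5](γ[z; COUNT(*)→c](S)) → 3

|E| = 3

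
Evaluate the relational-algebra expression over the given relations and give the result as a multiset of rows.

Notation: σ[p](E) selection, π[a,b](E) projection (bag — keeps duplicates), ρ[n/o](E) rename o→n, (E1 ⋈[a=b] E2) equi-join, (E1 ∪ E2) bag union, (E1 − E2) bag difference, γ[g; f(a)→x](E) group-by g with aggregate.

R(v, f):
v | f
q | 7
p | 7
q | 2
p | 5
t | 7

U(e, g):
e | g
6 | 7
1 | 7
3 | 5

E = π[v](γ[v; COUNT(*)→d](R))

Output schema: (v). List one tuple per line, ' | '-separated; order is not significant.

Subexpression sizes:
  R → 5
  γ[v; COUNT(*)→d](R) → 3
  π[v](γ[v; COUNT(*)→d](R)) → 3

== RESULT ==
v
p
q
t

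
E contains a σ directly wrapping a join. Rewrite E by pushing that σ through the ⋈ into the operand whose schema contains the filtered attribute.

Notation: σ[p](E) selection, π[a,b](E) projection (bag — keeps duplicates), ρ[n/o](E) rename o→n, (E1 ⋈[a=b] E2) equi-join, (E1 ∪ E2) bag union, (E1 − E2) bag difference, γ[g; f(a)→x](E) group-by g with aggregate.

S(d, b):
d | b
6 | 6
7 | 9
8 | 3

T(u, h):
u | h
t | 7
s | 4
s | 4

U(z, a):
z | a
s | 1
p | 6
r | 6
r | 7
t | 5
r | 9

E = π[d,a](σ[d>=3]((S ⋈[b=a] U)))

σ filters on d, owned by the left side.
E' = π[d,a]((σ[d>=3](S) ⋈[b=a] U))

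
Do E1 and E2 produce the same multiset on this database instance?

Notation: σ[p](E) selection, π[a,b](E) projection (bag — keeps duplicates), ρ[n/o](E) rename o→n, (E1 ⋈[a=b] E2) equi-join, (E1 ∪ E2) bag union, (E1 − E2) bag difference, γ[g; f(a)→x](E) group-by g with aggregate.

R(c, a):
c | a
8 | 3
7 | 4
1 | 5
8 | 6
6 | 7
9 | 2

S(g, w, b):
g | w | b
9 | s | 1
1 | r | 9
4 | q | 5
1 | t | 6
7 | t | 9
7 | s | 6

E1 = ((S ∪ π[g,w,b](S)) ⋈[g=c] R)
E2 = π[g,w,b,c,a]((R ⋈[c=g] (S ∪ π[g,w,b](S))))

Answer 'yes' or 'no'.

E1 per-node cardinality:
  S → 6
  S → 6
  π[g,w,b](S) → 6
  (S ∪ π[g,w,b](S)) → 12
  R → 6
  ((S ∪ π[g,w,b](S)) ⋈[g=c] R) → 10
E2 per-node cardinality:
  R → 6
  S → 6
  S → 6
  π[g,w,b](S) → 6
  (S ∪ π[g,w,b](S)) → 12
  (R ⋈[c=g] (S ∪ π[g,w,b](S))) → 10
  π[g,w,b,c,a]((R ⋈[c=g] (S ∪ π[g,w,b](S)))) → 10

E1 and E2 produce the same multiset:
g | w | b | c | a
1 | r | 9 | 1 | 5
1 | r | 9 | 1 | 5
1 | t | 6 | 1 | 5
1 | t | 6 | 1 | 5
7 | s | 6 | 7 | 4
7 | s | 6 | 7 | 4
7 | t | 9 | 7 | 4
7 | t | 9 | 7 | 4
9 | s | 1 | 9 | 2
9 | s | 1 | 9 | 2

yes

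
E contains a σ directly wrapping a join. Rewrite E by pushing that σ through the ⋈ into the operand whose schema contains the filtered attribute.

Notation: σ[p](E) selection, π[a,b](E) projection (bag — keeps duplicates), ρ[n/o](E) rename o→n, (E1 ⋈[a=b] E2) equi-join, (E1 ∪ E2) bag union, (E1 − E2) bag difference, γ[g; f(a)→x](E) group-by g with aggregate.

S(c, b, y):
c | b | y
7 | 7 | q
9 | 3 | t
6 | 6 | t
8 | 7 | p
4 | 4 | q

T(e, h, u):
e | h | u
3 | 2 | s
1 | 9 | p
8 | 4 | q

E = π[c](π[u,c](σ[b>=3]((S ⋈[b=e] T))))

σ filters on b, owned by the left side.
E' = π[c](π[u,c]((σ[b>=3](S) ⋈[b=e] T)))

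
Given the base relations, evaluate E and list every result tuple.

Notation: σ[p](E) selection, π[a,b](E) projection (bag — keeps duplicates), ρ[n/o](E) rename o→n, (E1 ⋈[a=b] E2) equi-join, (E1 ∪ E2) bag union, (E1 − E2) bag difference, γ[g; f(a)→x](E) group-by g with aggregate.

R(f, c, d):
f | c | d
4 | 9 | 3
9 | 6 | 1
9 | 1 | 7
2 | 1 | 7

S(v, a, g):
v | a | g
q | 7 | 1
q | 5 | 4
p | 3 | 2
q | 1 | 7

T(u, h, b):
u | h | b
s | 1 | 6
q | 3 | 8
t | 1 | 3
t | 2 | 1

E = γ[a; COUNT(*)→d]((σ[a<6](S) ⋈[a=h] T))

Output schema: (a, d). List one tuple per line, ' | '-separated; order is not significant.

Row counts bottom-up:
  S → 4
  σ[a<6](S) → 3
  T → 4
  (σ[a<6](S) ⋈[a=h] T) → 3
  γ[a; COUNT(*)→d]((σ[a<6](S) ⋈[a=h] T)) → 2

== RESULT ==
a | d
1 | 2
3 | 1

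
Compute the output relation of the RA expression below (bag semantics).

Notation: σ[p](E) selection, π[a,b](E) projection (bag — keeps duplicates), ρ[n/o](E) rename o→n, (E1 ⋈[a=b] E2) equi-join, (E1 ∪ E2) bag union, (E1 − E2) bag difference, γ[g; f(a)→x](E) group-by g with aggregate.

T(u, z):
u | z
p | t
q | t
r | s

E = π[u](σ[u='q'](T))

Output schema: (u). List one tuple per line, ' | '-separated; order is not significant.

Stepwise |·|:
  T → 3
  σ[u='q'](T) → 1
  π[u](σ[u='q'](T)) → 1

== RESULT ==
u
q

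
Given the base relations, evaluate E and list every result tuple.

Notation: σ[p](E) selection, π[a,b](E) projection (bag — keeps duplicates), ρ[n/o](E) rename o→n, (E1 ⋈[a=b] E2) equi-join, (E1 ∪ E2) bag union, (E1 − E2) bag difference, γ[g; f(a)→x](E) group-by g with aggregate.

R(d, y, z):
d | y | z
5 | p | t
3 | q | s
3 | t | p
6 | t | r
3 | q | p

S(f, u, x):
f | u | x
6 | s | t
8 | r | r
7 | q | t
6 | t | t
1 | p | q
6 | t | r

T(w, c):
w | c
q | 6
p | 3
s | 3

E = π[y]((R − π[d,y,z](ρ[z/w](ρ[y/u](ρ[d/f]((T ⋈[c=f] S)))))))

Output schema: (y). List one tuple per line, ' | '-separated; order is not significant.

Row counts bottom-up:
  R → 5
  T → 3
  S → 6
  (T ⋈[c=f] S) → 3
  ρ[d/f]((T ⋈[c=f] S)) → 3
  ρ[y/u](ρ[d/f]((T ⋈[c=f] S))) → 3
  ρ[z/w](ρ[y/u](ρ[d/f]((T ⋈[c=f] S)))) → 3
  π[d,y,z](ρ[z/w](ρ[y/u](ρ[d/f]((T ⋈[c=f] S))))) → 3
  (R − π[d,y,z](ρ[z/w](ρ[y/u](ρ[d/f]((T ⋈[c=f] S)))))) → 5
  π[y]((R − π[d,y,z](ρ[z/w](ρ[y/u](ρ[d/f]((T ⋈[c=f] S))))))) → 5

== RESULT ==
y
p
q
q
t
t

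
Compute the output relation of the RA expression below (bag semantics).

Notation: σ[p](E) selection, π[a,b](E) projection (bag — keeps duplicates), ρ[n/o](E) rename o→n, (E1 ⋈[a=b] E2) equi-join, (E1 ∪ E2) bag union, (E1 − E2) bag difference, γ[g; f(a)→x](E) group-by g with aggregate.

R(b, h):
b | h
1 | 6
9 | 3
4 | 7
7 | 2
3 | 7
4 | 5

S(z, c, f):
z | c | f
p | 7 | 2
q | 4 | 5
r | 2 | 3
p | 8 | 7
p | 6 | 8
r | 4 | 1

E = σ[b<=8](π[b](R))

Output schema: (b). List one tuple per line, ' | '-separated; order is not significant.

Row counts bottom-up:
  R → 6
  π[b](R) → 6
  σ[b<=8](π[b](R)) → 5

== RESULT ==
b
1
3
4
4
7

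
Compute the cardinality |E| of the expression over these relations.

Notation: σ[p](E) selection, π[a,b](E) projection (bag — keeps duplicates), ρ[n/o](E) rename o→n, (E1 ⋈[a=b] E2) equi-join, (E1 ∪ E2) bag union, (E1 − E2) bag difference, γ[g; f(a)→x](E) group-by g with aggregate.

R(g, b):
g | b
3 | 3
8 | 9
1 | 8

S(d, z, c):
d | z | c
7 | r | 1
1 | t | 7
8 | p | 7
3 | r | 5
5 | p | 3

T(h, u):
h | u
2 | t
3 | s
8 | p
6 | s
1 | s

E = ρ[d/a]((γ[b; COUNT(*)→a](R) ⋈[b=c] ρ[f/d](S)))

Row counts bottom-up:
  R → 3
  γ[b; COUNT(*)→a](R) → 3
  S → 5
  ρ[f/d](S) → 5
  (γ[b; COUNT(*)→a](R) ⋈[b=c] ρ[f/d](S)) → 1
  ρ[d/a]((γ[b; COUNT(*)→a](R) ⋈[b=c] ρ[f/d](S))) → 1

|E| = 1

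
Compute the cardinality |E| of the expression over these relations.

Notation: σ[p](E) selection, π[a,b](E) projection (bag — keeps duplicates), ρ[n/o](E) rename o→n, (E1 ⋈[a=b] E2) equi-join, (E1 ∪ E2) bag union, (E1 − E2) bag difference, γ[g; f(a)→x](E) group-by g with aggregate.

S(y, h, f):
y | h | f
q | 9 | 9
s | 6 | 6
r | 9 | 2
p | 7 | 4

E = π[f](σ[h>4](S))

Row counts bottom-up:
  S → 4
  σ[h>4](S) → 4
  π[f](σ[h>4](S)) → 4

|E| = 4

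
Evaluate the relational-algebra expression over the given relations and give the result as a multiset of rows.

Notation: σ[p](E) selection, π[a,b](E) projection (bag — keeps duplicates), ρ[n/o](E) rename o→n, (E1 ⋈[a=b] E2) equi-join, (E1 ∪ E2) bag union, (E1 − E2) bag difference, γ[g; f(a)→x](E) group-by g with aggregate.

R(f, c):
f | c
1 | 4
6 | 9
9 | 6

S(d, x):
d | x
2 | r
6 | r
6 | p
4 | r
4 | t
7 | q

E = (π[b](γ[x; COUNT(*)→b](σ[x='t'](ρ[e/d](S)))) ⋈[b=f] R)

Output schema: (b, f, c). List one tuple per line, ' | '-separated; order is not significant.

Per-node cardinality:
  S → 6
  ρ[e/d](S) → 6
  σ[x='t'](ρ[e/d](S)) → 1
  γ[x; COUNT(*)→b](σ[x='t'](ρ[e/d](S))) → 1
  π[b](γ[x; COUNT(*)→b](σ[x='t'](ρ[e/d](S)))) → 1
  R → 3
  (π[b](γ[x; COUNT(*)→b](σ[x='t'](ρ[e/d](S)))) ⋈[b=f] R) → 1

== RESULT ==
b | f | c
1 | 1 | 4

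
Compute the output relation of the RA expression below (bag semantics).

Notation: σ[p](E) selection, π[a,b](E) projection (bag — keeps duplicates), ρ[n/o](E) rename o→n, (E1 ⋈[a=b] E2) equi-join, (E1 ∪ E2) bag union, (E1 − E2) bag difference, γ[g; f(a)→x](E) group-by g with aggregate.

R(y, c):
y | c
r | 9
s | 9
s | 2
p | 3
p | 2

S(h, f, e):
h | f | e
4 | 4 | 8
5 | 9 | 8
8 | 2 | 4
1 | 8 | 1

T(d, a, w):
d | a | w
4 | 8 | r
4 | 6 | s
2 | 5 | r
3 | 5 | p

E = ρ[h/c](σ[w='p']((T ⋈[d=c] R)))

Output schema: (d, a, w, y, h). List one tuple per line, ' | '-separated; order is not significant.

Subexpression sizes:
  T → 4
  R → 5
  (T ⋈[d=c] R) → 3
  σ[w='p']((T ⋈[d=c] R)) → 1
  ρ[h/c](σ[w='p']((T ⋈[d=c] R))) → 1

== RESULT ==
d | a | w | y | h
3 | 5 | p | p | 3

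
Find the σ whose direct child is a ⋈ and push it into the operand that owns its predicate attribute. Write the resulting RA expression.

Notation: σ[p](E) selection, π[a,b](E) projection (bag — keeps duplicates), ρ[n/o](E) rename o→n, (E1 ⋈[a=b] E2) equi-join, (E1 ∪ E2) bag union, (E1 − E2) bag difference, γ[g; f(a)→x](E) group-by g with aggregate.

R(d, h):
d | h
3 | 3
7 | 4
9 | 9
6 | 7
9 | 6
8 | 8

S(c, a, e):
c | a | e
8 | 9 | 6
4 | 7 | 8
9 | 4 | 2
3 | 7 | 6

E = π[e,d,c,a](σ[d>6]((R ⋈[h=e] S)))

σ filters on d, owned by the left side.
E' = π[e,d,c,a]((σ[d>6](R) ⋈[h=e] S))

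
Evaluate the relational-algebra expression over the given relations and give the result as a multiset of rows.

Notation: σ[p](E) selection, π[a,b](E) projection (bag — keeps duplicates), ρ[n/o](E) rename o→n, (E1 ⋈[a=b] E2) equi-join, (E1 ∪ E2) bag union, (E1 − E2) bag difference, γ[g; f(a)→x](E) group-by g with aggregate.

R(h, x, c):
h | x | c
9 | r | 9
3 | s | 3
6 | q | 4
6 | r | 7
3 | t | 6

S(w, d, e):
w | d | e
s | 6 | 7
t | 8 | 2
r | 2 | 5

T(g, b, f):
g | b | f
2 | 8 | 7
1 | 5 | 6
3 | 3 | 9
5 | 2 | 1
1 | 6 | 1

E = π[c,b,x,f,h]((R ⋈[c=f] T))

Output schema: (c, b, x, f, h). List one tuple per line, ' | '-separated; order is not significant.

Per-node cardinality:
  R → 5
  T → 5
  (R ⋈[c=f] T) → 3
  π[c,b,x,f,h]((R ⋈[c=f] T)) → 3

== RESULT ==
c | b | x | f | h
6 | 5 | t | 6 | 3
7 | 8 | r | 7 | 6
9 | 3 | r | 9 | 9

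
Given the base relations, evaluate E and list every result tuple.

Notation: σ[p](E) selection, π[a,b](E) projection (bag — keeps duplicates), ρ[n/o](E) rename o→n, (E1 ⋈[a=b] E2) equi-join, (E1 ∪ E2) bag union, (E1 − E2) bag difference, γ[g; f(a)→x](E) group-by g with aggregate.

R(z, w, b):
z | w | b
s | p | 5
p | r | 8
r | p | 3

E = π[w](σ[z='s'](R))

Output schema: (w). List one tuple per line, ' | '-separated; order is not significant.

Subexpression sizes:
  R → 3
  σ[z='s'](R) → 1
  π[w](σ[z='s'](R)) → 1

== RESULT ==
w
p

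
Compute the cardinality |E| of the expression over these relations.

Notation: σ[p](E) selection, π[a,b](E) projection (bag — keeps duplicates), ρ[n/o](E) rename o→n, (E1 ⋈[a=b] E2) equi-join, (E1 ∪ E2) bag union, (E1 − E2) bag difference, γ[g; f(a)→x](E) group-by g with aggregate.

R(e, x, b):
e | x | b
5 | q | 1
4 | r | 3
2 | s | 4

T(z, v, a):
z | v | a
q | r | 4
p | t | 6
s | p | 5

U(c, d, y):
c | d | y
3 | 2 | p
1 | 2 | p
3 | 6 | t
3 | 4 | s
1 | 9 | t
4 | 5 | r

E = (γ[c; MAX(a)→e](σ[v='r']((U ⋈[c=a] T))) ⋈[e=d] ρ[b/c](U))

Stepwise |·|:
  U → 6
  T → 3
  (U ⋈[c=a] T) → 1
  σ[v='r']((U ⋈[c=a] T)) → 1
  γ[c; MAX(a)→e](σ[v='r']((U ⋈[c=a] T))) → 1
  U → 6
  ρ[b/c](U) → 6
  (γ[c; MAX(a)→e](σ[v='r']((U ⋈[c=a] T))) ⋈[e=d] ρ[b/c](U)) → 1

|E| = 1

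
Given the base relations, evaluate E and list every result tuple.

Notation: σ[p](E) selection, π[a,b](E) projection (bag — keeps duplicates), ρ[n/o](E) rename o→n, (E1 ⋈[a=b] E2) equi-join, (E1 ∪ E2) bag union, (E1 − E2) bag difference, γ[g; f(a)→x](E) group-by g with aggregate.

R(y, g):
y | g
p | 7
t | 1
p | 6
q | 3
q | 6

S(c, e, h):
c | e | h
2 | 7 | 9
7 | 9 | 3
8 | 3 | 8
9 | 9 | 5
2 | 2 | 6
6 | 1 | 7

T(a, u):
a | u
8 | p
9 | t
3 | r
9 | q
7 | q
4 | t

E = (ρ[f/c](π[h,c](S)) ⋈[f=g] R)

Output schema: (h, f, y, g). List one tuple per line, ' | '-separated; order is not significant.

Row counts bottom-up:
  S → 6
  π[h,c](S) → 6
  ρ[f/c](π[h,c](S)) → 6
  R → 5
  (ρ[f/c](π[h,c](S)) ⋈[f=g] R) → 3

== RESULT ==
h | f | y | g
3 | 7 | p | 7
7 | 6 | p | 6
7 | 6 | q | 6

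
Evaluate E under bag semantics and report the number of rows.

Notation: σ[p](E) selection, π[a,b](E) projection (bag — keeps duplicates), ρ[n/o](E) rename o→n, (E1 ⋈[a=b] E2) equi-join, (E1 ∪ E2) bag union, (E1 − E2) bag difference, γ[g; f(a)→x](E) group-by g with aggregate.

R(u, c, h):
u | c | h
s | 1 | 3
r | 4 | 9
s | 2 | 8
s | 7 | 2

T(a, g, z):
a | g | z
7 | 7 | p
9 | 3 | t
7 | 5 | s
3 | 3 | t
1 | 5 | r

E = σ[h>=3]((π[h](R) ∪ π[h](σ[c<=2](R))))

Stepwise |·|:
  R → 4
  π[h](R) → 4
  R → 4
  σ[c<=2](R) → 2
  π[h](σ[c<=2](R)) → 2
  (π[h](R) ∪ π[h](σ[c<=2](R))) → 6
  σ[h>=3]((π[h](R) ∪ π[h](σ[c<=2](R)))) → 5

|E| = 5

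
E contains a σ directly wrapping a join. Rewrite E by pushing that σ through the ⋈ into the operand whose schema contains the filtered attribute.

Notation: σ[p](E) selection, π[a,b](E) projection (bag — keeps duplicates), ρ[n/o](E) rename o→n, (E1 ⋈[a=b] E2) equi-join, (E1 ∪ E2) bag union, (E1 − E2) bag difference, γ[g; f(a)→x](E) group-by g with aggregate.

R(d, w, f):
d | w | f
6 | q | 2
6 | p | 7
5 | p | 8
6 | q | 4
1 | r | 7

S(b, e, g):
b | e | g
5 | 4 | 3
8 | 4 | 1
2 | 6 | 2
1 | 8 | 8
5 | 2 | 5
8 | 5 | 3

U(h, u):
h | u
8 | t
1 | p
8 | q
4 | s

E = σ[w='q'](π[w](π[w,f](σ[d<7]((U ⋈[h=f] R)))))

σ filters on d, owned by the right side.
E' = σ[w='q'](π[w](π[w,f]((U ⋈[h=f] σ[d<7](R)))))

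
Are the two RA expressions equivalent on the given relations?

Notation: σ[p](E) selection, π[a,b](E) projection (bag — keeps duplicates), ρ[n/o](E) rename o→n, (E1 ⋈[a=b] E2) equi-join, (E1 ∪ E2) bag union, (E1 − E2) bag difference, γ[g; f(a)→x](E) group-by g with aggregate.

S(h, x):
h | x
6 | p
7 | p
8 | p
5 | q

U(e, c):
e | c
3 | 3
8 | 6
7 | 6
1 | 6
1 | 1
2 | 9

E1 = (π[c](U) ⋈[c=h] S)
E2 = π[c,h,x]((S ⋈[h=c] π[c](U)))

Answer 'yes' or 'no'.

E1 subexpression sizes:
  U → 6
  π[c](U) → 6
  S → 4
  (π[c](U) ⋈[c=h] S) → 3
E2 subexpression sizes:
  S → 4
  U → 6
  π[c](U) → 6
  (S ⋈[h=c] π[c](U)) → 3
  π[c,h,x]((S ⋈[h=c] π[c](U))) → 3

E1 and E2 produce the same multiset:
c | h | x
6 | 6 | p
6 | 6 | p
6 | 6 | p

yes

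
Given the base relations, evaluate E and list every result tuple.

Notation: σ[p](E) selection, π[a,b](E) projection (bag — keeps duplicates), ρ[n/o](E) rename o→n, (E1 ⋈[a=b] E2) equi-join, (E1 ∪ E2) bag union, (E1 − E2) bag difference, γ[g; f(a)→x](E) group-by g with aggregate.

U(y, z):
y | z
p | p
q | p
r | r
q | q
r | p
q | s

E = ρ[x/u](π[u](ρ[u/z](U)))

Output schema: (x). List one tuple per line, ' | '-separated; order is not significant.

Row counts bottom-up:
  U → 6
  ρ[u/z](U) → 6
  π[u](ρ[u/z](U)) → 6
  ρ[x/u](π[u](ρ[u/z](U))) → 6

== RESULT ==
x
p
p
p
q
r
s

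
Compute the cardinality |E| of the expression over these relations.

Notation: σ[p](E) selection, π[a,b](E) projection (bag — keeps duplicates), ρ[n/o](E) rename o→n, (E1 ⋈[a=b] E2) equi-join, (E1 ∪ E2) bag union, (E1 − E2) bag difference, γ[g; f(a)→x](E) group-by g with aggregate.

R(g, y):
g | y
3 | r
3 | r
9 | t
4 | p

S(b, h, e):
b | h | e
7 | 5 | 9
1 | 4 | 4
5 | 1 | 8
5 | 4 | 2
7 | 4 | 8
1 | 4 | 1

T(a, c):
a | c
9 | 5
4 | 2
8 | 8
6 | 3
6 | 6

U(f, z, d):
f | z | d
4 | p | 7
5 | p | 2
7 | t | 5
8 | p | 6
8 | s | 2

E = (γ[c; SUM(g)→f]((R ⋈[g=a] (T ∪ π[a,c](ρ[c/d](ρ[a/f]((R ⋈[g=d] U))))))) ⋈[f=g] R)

Per-node cardinality:
  R → 4
  T → 5
  R → 4
  U → 5
  (R ⋈[g=d] U) → 0
  ρ[a/f]((R ⋈[g=d] U)) → 0
  ρ[c/d](ρ[a/f]((R ⋈[g=d] U))) → 0
  π[a,c](ρ[c/d](ρ[a/f]((R ⋈[g=d] U)))) → 0
  (T ∪ π[a,c](ρ[c/d](ρ[a/f]((R ⋈[g=d] U))))) → 5
  (R ⋈[g=a] (T ∪ π[a,c](ρ[c/d](ρ[a/f]((R ⋈[g=d] U)))))) → 2
  γ[c; SUM(g)→f]((R ⋈[g=a] (T ∪ π[a,c](ρ[c/d](ρ[a/f]((R ⋈[g=d] U))))))) → 2
  R → 4
  (γ[c; SUM(g)→f]((R ⋈[g=a] (T ∪ π[a,c](ρ[c/d](ρ[a/f]((R ⋈[g=d] U))))))) ⋈[f=g] R) → 2

|E| = 2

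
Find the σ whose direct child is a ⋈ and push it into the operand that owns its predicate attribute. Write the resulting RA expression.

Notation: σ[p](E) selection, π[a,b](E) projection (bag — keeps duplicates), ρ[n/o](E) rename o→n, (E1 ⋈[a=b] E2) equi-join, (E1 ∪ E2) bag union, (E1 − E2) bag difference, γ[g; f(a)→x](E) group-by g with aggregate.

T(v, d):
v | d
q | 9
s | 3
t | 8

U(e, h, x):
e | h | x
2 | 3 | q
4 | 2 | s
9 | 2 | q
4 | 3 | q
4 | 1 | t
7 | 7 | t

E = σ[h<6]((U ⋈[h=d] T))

σ filters on h, owned by the left side.
E' = (σ[h<6](U) ⋈[h=d] T)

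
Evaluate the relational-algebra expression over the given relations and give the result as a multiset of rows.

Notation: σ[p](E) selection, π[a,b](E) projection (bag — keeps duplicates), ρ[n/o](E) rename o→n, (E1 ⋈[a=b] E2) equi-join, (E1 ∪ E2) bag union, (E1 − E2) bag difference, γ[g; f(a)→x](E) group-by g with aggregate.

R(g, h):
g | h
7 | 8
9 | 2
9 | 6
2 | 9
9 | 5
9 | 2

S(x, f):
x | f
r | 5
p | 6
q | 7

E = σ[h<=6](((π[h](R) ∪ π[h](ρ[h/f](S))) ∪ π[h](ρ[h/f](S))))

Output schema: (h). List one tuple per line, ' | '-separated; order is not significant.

Subexpression sizes:
  R → 6
  π[h](R) → 6
  S → 3
  ρ[h/f](S) → 3
  π[h](ρ[h/f](S)) → 3
  (π[h](R) ∪ π[h](ρ[h/f](S))) → 9
  S → 3
  ρ[h/f](S) → 3
  π[h](ρ[h/f](S)) → 3
  ((π[h](R) ∪ π[h](ρ[h/f](S))) ∪ π[h](ρ[h/f](S))) → 12
  σ[h<=6](((π[h](R) ∪ π[h](ρ[h/f](S))) ∪ π[h](ρ[h/f](S)))) → 8

== RESULT ==
h
2
2
5
5
5
6
6
6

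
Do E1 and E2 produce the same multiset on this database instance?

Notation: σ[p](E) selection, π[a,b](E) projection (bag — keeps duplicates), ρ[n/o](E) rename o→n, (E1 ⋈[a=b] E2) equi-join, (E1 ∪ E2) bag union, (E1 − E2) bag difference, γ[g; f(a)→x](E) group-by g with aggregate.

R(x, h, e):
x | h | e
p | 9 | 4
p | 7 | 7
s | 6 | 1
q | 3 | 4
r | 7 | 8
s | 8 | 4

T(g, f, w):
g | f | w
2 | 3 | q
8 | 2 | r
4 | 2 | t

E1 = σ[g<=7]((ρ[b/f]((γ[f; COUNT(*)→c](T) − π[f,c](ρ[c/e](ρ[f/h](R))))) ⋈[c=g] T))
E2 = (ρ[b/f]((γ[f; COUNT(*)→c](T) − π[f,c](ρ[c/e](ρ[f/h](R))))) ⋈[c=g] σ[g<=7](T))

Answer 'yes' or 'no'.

E1 stepwise |·|:
  T → 3
  γ[f; COUNT(*)→c](T) → 2
  R → 6
  ρ[f/h](R) → 6
  ρ[c/e](ρ[f/h](R)) → 6
  π[f,c](ρ[c/e](ρ[f/h](R))) → 6
  (γ[f; COUNT(*)→c](T) − π[f,c](ρ[c/e](ρ[f/h](R)))) → 2
  ρ[b/f]((γ[f; COUNT(*)→c](T) − π[f,c](ρ[c/e](ρ[f/h](R))))) → 2
  T → 3
  (ρ[b/f]((γ[f; COUNT(*)→c](T) − π[f,c](ρ[c/e](ρ[f/h](R))))) ⋈[c=g] T) → 1
  σ[g<=7]((ρ[b/f]((γ[f; COUNT(*)→c](T) − π[f,c](ρ[c/e](ρ[f/h](R))))) ⋈[c=g] T)) → 1
E2 stepwise |·|:
  T → 3
  γ[f; COUNT(*)→c](T) → 2
  R → 6
  ρ[f/h](R) → 6
  ρ[c/e](ρ[f/h](R)) → 6
  π[f,c](ρ[c/e](ρ[f/h](R))) → 6
  (γ[f; COUNT(*)→c](T) − π[f,c](ρ[c/e](ρ[f/h](R)))) → 2
  ρ[b/f]((γ[f; COUNT(*)→c](T) − π[f,c](ρ[c/e](ρ[f/h](R))))) → 2
  T → 3
  σ[g<=7](T) → 2
  (ρ[b/f]((γ[f; COUNT(*)→c](T) − π[f,c](ρ[c/e](ρ[f/h](R))))) ⋈[c=g] σ[g<=7](T)) → 1

E1 and E2 produce the same multiset:
b | c | g | f | w
2 | 2 | 2 | 3 | q

yes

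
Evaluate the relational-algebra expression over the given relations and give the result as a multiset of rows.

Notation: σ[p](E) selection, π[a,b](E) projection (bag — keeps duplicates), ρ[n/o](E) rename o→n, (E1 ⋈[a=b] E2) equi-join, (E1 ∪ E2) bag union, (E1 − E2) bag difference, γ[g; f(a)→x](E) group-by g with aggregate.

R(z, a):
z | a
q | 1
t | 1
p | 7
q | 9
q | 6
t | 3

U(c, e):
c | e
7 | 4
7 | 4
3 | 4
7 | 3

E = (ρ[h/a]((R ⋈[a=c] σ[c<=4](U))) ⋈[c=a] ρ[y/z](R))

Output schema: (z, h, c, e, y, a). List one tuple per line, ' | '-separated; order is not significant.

Per-node cardinality:
  R → 6
  U → 4
  σ[c<=4](U) → 1
  (R ⋈[a=c] σ[c<=4](U)) → 1
  ρ[h/a]((R ⋈[a=c] σ[c<=4](U))) → 1
  R → 6
  ρ[y/z](R) → 6
  (ρ[h/a]((R ⋈[a=c] σ[c<=4](U))) ⋈[c=a] ρ[y/z](R)) → 1

== RESULT ==
z | h | c | e | y | a
t | 3 | 3 | 4 | t | 3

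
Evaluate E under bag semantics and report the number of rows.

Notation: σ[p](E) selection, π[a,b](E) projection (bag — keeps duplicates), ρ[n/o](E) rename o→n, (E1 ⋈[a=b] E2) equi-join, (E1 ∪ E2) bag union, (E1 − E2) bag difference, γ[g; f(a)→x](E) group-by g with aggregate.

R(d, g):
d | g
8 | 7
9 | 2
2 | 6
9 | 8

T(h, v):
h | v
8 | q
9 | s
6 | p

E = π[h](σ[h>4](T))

Subexpression sizes:
  T → 3
  σ[h>4](T) → 3
  π[h](σ[h>4](T)) → 3

|E| = 3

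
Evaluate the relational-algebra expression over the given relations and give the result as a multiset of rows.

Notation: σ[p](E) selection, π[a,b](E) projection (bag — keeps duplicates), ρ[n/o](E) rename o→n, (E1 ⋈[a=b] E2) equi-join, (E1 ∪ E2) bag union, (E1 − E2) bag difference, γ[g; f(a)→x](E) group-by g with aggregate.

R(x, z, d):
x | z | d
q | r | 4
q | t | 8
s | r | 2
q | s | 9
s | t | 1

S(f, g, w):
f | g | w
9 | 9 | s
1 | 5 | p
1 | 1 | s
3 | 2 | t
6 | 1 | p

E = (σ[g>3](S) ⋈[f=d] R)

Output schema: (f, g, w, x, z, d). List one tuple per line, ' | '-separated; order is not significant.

Stepwise |·|:
  S → 5
  σ[g>3](S) → 2
  R → 5
  (σ[g>3](S) ⋈[f=d] R) → 2

== RESULT ==
f | g | w | x | z | d
1 | 5 | p | s | t | 1
9 | 9 | s | q | s | 9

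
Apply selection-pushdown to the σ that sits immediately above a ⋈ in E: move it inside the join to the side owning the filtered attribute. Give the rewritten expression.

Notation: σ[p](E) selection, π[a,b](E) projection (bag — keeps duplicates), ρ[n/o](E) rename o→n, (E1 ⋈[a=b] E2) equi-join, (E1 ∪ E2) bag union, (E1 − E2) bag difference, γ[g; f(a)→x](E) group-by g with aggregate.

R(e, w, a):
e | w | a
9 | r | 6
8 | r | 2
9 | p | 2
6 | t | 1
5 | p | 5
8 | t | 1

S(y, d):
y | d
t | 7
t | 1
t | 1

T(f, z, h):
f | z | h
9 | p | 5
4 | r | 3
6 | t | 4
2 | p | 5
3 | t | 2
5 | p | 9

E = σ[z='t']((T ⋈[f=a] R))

σ filters on z, owned by the left side.
E' = (σ[z='t'](T) ⋈[f=a] R)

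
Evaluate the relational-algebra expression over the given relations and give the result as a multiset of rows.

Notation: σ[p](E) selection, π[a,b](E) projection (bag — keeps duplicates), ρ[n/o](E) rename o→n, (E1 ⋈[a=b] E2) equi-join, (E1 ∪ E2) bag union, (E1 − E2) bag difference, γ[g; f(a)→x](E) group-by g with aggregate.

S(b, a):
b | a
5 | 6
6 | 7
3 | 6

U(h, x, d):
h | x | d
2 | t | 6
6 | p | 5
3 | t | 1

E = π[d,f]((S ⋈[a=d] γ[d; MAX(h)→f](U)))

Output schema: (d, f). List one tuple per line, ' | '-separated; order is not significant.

Subexpression sizes:
  S → 3
  U → 3
  γ[d; MAX(h)→f](U) → 3
  (S ⋈[a=d] γ[d; MAX(h)→f](U)) → 2
  π[d,f]((S ⋈[a=d] γ[d; MAX(h)→f](U))) → 2

== RESULT ==
d | f
6 | 2
6 | 2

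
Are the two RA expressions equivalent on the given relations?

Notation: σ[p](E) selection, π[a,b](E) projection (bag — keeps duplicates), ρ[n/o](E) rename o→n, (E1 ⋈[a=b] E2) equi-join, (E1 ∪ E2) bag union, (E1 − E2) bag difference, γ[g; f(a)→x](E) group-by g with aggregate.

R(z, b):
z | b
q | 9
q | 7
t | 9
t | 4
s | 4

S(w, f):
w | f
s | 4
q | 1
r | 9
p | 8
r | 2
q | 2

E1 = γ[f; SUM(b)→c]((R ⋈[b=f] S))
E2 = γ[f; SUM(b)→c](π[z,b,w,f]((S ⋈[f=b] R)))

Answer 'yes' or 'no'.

E1 per-node cardinality:
  R → 5
  S → 6
  (R ⋈[b=f] S) → 4
  γ[f; SUM(b)→c]((R ⋈[b=f] S)) → 2
E2 per-node cardinality:
  S → 6
  R → 5
  (S ⋈[f=b] R) → 4
  π[z,b,w,f]((S ⋈[f=b] R)) → 4
  γ[f; SUM(b)→c](π[z,b,w,f]((S ⋈[f=b] R))) → 2

E1 and E2 produce the same multiset:
f | c
4 | 8
9 | 18

yes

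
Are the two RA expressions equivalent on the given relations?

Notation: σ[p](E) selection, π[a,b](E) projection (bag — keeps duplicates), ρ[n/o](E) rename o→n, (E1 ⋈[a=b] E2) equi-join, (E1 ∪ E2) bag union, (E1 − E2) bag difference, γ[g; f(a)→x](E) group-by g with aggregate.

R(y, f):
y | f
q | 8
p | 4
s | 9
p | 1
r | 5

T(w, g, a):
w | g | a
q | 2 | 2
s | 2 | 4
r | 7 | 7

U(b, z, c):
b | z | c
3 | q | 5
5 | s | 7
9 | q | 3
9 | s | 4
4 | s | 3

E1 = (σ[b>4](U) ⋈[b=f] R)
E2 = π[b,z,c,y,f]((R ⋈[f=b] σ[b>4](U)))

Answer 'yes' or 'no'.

E1 stepwise |·|:
  U → 5
  σ[b>4](U) → 3
  R → 5
  (σ[b>4](U) ⋈[b=f] R) → 3
E2 stepwise |·|:
  R → 5
  U → 5
  σ[b>4](U) → 3
  (R ⋈[f=b] σ[b>4](U)) → 3
  π[b,z,c,y,f]((R ⋈[f=b] σ[b>4](U))) → 3

E1 and E2 produce the same multiset:
b | z | c | y | f
5 | s | 7 | r | 5
9 | q | 3 | s | 9
9 | s | 4 | s | 9

yes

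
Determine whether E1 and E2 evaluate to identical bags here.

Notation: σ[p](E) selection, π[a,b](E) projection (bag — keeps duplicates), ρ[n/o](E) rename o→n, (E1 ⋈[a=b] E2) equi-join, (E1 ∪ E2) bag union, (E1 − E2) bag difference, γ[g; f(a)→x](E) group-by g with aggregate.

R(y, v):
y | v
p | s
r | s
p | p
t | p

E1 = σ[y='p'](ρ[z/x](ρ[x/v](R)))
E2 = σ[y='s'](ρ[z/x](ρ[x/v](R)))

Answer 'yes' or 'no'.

E1 per-node cardinality:
  R → 4
  ρ[x/v](R) → 4
  ρ[z/x](ρ[x/v](R)) → 4
  σ[y='p'](ρ[z/x](ρ[x/v](R))) → 2
E2 per-node cardinality:
  R → 4
  ρ[x/v](R) → 4
  ρ[z/x](ρ[x/v](R)) → 4
  σ[y='s'](ρ[z/x](ρ[x/v](R))) → 0

E1 result:
y | z
p | p
p | s
E2 result:
y | z
(0 rows)
Witness: ('p', 's') appears 1× in E1 but 0× in E2.

no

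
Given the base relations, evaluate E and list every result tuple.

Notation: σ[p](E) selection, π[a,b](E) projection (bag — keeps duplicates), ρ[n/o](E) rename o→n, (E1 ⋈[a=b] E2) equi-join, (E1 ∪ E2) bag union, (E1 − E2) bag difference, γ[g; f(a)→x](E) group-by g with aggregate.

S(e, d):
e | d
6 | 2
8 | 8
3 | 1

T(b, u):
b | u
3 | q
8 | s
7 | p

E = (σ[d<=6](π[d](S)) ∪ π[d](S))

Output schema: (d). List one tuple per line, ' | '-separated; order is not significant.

Stepwise |·|:
  S → 3
  π[d](S) → 3
  σ[d<=6](π[d](S)) → 2
  S → 3
  π[d](S) → 3
  (σ[d<=6](π[d](S)) ∪ π[d](S)) → 5

== RESULT ==
d
1
1
2
2
8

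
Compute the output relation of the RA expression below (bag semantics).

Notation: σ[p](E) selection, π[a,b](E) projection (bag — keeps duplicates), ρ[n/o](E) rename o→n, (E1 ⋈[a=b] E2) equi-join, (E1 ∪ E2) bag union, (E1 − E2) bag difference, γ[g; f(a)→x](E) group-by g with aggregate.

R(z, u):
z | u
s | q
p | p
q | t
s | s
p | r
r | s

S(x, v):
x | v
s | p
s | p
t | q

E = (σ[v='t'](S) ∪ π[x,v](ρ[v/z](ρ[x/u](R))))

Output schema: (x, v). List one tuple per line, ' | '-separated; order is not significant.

Stepwise |·|:
  S → 3
  σ[v='t'](S) → 0
  R → 6
  ρ[x/u](R) → 6
  ρ[v/z](ρ[x/u](R)) → 6
  π[x,v](ρ[v/z](ρ[x/u](R))) → 6
  (σ[v='t'](S) ∪ π[x,v](ρ[v/z](ρ[x/u](R)))) → 6

== RESULT ==
x | v
p | p
q | s
r | p
s | r
s | s
t | q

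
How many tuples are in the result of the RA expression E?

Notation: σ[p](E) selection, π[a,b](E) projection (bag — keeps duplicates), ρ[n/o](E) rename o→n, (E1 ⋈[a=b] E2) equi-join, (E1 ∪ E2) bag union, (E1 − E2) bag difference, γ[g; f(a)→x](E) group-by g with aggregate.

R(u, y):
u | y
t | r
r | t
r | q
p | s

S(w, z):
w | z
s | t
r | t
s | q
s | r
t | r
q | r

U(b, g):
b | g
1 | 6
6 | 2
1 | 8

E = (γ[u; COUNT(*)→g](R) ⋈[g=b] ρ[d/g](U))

Subexpression sizes:
  R → 4
  γ[u; COUNT(*)→g](R) → 3
  U → 3
  ρ[d/g](U) → 3
  (γ[u; COUNT(*)→g](R) ⋈[g=b] ρ[d/g](U)) → 4

|E| = 4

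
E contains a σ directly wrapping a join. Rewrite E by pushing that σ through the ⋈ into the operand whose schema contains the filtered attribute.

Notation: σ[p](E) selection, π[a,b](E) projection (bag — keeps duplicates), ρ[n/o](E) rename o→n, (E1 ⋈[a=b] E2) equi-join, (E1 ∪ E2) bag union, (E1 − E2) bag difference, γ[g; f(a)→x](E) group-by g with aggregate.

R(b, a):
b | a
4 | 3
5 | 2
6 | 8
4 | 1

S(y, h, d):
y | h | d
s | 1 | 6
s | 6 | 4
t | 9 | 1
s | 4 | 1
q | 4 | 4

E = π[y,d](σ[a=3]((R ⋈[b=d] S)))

σ filters on a, owned by the left side.
E' = π[y,d]((σ[a=3](R) ⋈[b=d] S))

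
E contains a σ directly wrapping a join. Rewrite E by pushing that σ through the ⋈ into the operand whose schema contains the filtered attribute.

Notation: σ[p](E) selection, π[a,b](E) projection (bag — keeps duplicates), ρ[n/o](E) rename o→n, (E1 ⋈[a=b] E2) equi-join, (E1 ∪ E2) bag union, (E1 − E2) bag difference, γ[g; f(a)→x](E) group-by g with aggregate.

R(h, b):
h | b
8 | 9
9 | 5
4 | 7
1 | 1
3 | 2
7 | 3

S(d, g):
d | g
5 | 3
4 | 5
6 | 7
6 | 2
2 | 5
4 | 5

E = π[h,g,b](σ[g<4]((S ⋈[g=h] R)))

σ filters on g, owned by the left side.
E' = π[h,g,b]((σ[g<4](S) ⋈[g=h] R))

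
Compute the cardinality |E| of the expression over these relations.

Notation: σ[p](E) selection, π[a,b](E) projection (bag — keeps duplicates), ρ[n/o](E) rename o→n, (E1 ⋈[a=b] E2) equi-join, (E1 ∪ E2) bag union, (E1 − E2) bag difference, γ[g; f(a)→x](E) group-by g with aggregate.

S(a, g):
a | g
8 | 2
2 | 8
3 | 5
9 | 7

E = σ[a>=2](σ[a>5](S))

Row counts bottom-up:
  S → 4
  σ[a>5](S) → 2
  σ[a>=2](σ[a>5](S)) → 2

|E| = 2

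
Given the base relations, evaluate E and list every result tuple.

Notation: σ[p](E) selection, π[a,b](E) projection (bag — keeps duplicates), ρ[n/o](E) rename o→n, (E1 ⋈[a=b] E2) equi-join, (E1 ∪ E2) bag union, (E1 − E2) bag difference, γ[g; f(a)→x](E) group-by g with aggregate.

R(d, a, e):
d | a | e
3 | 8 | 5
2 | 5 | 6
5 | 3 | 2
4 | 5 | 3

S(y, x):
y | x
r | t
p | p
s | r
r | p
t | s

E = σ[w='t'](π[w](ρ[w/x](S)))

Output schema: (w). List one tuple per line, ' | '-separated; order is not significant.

Row counts bottom-up:
  S → 5
  ρ[w/x](S) → 5
  π[w](ρ[w/x](S)) → 5
  σ[w='t'](π[w](ρ[w/x](S))) → 1

== RESULT ==
w
t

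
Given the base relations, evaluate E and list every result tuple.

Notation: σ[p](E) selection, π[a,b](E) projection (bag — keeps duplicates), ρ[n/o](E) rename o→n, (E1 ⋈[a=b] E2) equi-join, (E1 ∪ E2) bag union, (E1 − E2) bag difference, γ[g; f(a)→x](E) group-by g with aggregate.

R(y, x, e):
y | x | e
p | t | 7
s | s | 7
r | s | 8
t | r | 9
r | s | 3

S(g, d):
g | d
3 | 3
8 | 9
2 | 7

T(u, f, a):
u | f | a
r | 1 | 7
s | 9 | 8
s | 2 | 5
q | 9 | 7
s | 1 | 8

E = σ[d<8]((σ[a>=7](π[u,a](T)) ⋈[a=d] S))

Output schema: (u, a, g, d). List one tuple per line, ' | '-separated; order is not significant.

Subexpression sizes:
  T → 5
  π[u,a](T) → 5
  σ[a>=7](π[u,a](T)) → 4
  S → 3
  (σ[a>=7](π[u,a](T)) ⋈[a=d] S) → 2
  σ[d<8]((σ[a>=7](π[u,a](T)) ⋈[a=d] S)) → 2

== RESULT ==
u | a | g | d
q | 7 | 2 | 7
r | 7 | 2 | 7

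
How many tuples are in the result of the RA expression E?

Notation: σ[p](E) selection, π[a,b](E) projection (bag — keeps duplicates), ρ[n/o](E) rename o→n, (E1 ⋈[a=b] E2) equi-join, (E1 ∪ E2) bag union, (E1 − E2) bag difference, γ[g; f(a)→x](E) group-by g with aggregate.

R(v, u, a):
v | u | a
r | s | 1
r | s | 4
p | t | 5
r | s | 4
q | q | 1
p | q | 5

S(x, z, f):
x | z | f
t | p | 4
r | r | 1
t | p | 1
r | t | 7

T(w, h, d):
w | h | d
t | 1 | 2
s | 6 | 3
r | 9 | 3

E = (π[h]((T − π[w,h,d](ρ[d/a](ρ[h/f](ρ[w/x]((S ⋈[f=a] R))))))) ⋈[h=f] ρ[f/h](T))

Subexpression sizes:
  T → 3
  S → 4
  R → 6
  (S ⋈[f=a] R) → 6
  ρ[w/x]((S ⋈[f=a] R)) → 6
  ρ[h/f](ρ[w/x]((S ⋈[f=a] R))) → 6
  ρ[d/a](ρ[h/f](ρ[w/x]((S ⋈[f=a] R)))) → 6
  π[w,h,d](ρ[d/a](ρ[h/f](ρ[w/x]((S ⋈[f=a] R))))) → 6
  (T − π[w,h,d](ρ[d/a](ρ[h/f](ρ[w/x]((S ⋈[f=a] R)))))) → 3
  π[h]((T − π[w,h,d](ρ[d/a](ρ[h/f](ρ[w/x]((S ⋈[f=a] R))))))) → 3
  T → 3
  ρ[f/h](T) → 3
  (π[h]((T − π[w,h,d](ρ[d/a](ρ[h/f](ρ[w/x]((S ⋈[f=a] R))))))) ⋈[h=f] ρ[f/h](T)) → 3

|E| = 3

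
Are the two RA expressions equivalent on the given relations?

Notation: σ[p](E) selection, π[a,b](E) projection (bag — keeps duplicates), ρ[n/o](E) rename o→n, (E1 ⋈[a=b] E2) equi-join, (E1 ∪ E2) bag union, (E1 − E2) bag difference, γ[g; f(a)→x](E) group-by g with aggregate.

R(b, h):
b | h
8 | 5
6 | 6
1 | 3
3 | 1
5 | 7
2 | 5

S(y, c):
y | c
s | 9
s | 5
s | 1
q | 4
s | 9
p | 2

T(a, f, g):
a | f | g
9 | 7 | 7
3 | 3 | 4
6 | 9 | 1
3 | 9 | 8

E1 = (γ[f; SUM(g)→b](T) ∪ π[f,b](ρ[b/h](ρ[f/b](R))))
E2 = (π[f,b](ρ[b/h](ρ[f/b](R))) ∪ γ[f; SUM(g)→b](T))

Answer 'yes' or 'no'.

E1 per-node cardinality:
  T → 4
  γ[f; SUM(g)→b](T) → 3
  R → 6
  ρ[f/b](R) → 6
  ρ[b/h](ρ[f/b](R)) → 6
  π[f,b](ρ[b/h](ρ[f/b](R))) → 6
  (γ[f; SUM(g)→b](T) ∪ π[f,b](ρ[b/h](ρ[f/b](R)))) → 9
E2 per-node cardinality:
  R → 6
  ρ[f/b](R) → 6
  ρ[b/h](ρ[f/b](R)) → 6
  π[f,b](ρ[b/h](ρ[f/b](R))) → 6
  T → 4
  γ[f; SUM(g)→b](T) → 3
  (π[f,b](ρ[b/h](ρ[f/b](R))) ∪ γ[f; SUM(g)→b](T)) → 9

E1 and E2 produce the same multiset:
f | b
1 | 3
2 | 5
3 | 1
3 | 4
5 | 7
6 | 6
7 | 7
8 | 5
9 | 9

yes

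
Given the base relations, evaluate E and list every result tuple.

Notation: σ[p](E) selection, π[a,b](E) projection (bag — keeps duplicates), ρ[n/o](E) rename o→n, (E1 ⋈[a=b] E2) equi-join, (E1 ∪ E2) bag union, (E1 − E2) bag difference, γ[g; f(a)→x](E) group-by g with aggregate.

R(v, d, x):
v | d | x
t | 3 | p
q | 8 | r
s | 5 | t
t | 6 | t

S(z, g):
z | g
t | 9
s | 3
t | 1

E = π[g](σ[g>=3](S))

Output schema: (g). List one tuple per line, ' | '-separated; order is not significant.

Per-node cardinality:
  S → 3
  σ[g>=3](S) → 2
  π[g](σ[g>=3](S)) → 2

== RESULT ==
g
3
9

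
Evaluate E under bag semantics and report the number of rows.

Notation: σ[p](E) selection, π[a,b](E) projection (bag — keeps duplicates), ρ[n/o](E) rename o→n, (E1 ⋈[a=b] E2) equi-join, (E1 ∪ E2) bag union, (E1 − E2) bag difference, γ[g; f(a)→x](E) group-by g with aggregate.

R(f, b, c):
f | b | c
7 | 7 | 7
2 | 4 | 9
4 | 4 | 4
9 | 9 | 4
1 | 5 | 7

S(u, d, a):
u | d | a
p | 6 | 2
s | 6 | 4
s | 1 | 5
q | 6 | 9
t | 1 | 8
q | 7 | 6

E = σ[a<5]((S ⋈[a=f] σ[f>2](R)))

Per-node cardinality:
  S → 6
  R → 5
  σ[f>2](R) → 3
  (S ⋈[a=f] σ[f>2](R)) → 2
  σ[a<5]((S ⋈[a=f] σ[f>2](R))) → 1

|E| = 1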